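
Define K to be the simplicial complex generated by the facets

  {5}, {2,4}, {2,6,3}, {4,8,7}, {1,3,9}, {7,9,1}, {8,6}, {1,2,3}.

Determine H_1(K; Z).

H_1 ≅ Z^2.

Take the total order 1 < 2 < 3 < 4 < 5 < 6 < 7 < 8 < 9 on the vertex set. Then K (dimension 2) consists of the simplices:

  0-simplices (9): [1], [2], [3], [4], [5], [6], [7], [8], [9]
  1-simplices (14): [1,2], [1,3], [1,7], [1,9], [2,3], [2,4], [2,6], [3,6], [3,9], [4,7], [4,8], [6,8], [7,8], [7,9]
  2-simplices (5): [1,2,3], [1,3,9], [1,7,9], [2,3,6], [4,7,8]

giving chain groups C_0 ≅ Z^9, C_1 ≅ Z^14, C_2 ≅ Z^5.

Boundary ∂_1: C_1 → C_0 maps an edge to its endpoints' difference, ∂[p,q] = q − p.
As a 9×14 matrix over Z this has rank 7, with invariant factors (1,1,1,1,1,1,1).

The boundary map ∂_2: C_2 → C_1 acts by ∂[p,q,r] = [q,r] − [p,r] + [p,q]. For instance
  ∂[2,3,6] = [3,6] − [2,6] + [2,3],
  ∂[1,2,3] = [2,3] − [1,3] + [1,2].
As a 14×5 matrix over Z this has rank 5, with invariant factors (1,1,1,1,1).

Reading off H_k = ker ∂_k / im ∂_{k+1}:

  H_1: rank ker ∂_1 − rank ∂_2 = (14 − 7) − 5 = 2, and the invariant factors of ∂_2 are all 1, so H_1 = Z^2.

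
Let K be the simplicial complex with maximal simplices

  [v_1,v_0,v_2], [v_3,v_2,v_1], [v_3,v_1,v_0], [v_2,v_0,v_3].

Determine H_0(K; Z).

H_0 = Z.

We work with the vertex ordering v_0 < v_1 < v_2 < v_3. The simplices of K, each written with vertices in increasing order, are:

  0-simplices (4): [v_0], [v_1], [v_2], [v_3]
  1-simplices (6): [v_0,v_1], [v_0,v_2], [v_0,v_3], [v_1,v_2], [v_1,v_3], [v_2,v_3]
  2-simplices (4): [v_0,v_1,v_2], [v_0,v_1,v_3], [v_0,v_2,v_3], [v_1,v_2,v_3]

giving chain groups C_0 ≅ Z^4, C_1 ≅ Z^6, C_2 ≅ Z^4.

Boundary ∂_1: C_1 → C_0 is given by ∂[p,q] = [q] − [p]. For instance
  ∂[v_0,v_1] = [v_1] − [v_0].
This gives a 4×6 integer matrix of rank 3; reducing to Smith normal form yields diagonal entries (1,1,1).

The boundary map ∂_2: C_2 → C_1 acts by ∂[p,q,r] = [q,r] − [p,r] + [p,q]. For instance
  ∂[v_1,v_2,v_3] = [v_2,v_3] − [v_1,v_3] + [v_1,v_2],
  ∂[v_0,v_1,v_2] = [v_1,v_2] − [v_0,v_2] + [v_0,v_1].
The resulting 6×4 matrix has rank 3, and its Smith normal form has invariant factors (1,1,1).

Computing H_k = (kernel of ∂_k) / (image of ∂_{k+1}):

  H_0: rank C_0 − rank ∂_1 = 4 − 3 = 1, and the invariant factors of ∂_1 are all 1, so H_0 ≅ Z.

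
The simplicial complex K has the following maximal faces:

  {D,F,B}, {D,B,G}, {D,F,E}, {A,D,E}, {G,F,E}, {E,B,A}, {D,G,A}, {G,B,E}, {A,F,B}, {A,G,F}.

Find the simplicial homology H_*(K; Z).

Fix the vertex order A < B < D < E < F < G and write every simplex with vertices in increasing order. Then dim K = 2 and the simplices of K are:

  0-simplices (6): A, B, D, E, F, G
  1-simplices (15): AB, AD, AE, AF, AG, BD, BE, BF, BG, DE, DF, DG, EF, EG, FG
  2-simplices (10): ABE, ABF, ADE, ADG, AFG, BDF, BDG, BEG, DEF, EFG

Hence C_0 ≅ Z^6, C_1 ≅ Z^15, C_2 ≅ Z^10.

∂_1: C_1 → C_0 sends each edge [p,q] (with p < q) to q − p. For instance
  ∂BG = G − B.
This gives a 6×15 integer matrix of rank 5; reducing to Smith normal form yields diagonal entries (1,1,1,1,1).

Boundary ∂_2: C_2 → C_1 sends each 2-simplex [p,q,r] to [q,r] − [p,r] + [p,q]. For instance
  ∂ADE = DE − AE + AD,
  ∂BDG = DG − BG + BD.
The 15×10 boundary matrix has rank 10 and Smith normal form diag(1,1,1,1,1,1,1,1,1,2).

Reading off H_k = ker ∂_k / im ∂_{k+1}:

  H_0: rank C_0 − rank ∂_1 = 6 − 5 = 1, and the invariant factors of ∂_1 are all 1, so H_0 = Z.
  H_1: rank ker ∂_1 − rank ∂_2 = (15 − 5) − 10 = 0, and ∂_2 has invariant factor 2 > 1, so H_1 = Z/2.
  H_2: rank ker ∂_2 − rank ∂_3 = (10 − 10) − 0 = 0, and there is no ∂_3, so H_2 = 0.

As a check, the Euler characteristic is 6 − 15 + 10 = 1, which agrees with 1 − 0 + 0 = 1.

H_0 = Z,  H_1 = Z/2,  H_2 = 0.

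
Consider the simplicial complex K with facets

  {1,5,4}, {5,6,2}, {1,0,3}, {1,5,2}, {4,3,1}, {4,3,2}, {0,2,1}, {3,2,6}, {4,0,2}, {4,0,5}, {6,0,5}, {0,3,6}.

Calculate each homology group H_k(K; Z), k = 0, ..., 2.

H_0 = Z,  H_1 = Z/2Z,  H_2 = 0.

We work with the vertex ordering 0 < 1 < 2 < 3 < 4 < 5 < 6. The simplices of K, each written with vertices in increasing order, are:

  0-simplices (7): [0], [1], [2], [3], [4], [5], [6]
  1-simplices (18): [0,1], [0,2], [0,3], [0,4], [0,5], [0,6], [1,2], [1,3], [1,4], [1,5], [2,3], [2,4], [2,5], [2,6], [3,4], [3,6], [4,5], [5,6]
  2-simplices (12): [0,1,2], [0,1,3], [0,2,4], [0,3,6], [0,4,5], [0,5,6], [1,2,5], [1,3,4], [1,4,5], [2,3,4], [2,3,6], [2,5,6]

giving chain groups C_0 ≅ Z^7, C_1 ≅ Z^18, C_2 ≅ Z^12.

Boundary ∂_1: C_1 → C_0 is given by ∂[p,q] = [q] − [p].
The resulting 7×18 matrix has rank 6, and its Smith normal form has invariant factors (1,1,1,1,1,1).

The boundary map ∂_2: C_2 → C_1 sends each 2-simplex [p,q,r] to [q,r] − [p,r] + [p,q]. For instance
  ∂[0,3,6] = [3,6] − [0,6] + [0,3],
  ∂[0,2,4] = [2,4] − [0,4] + [0,2].
As a 18×12 matrix over Z this has rank 12, with invariant factors (1,1,1,1,1,1,1,1,1,1,1,2).

Now H_k = ker ∂_k / im ∂_{k+1}, so:

  H_0: rank C_0 − rank ∂_1 = 7 − 6 = 1, and the invariant factors of ∂_1 are all 1, so H_0 = Z.
  H_1: rank ker ∂_1 − rank ∂_2 = (18 − 6) − 12 = 0, and ∂_2 has invariant factor 2 > 1, so H_1 = Z/2Z.
  H_2: rank ker ∂_2 − rank ∂_3 = (12 − 12) − 0 = 0, and there is no ∂_3, so H_2 = 0.

As a check, the Euler characteristic is 7 − 18 + 12 = 1, which agrees with 1 − 0 + 0 = 1.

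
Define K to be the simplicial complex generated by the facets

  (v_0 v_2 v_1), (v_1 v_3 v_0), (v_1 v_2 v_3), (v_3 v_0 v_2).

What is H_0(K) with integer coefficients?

K has 4 vertices, 6 edges, 4 triangles.
rank ∂_0 = 0, rank ∂_1 = 3 ⇒ b_0 = 4 − 0 − 3 = 1; all invariant factors of ∂_1 are 1 so no torsion. So H_0 ≅ Z.

H_0 ≅ Z.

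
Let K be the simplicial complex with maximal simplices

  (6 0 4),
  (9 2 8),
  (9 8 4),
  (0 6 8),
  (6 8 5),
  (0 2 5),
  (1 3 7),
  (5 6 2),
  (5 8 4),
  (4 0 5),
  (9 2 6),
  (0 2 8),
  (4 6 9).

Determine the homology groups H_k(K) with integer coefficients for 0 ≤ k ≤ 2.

Order the vertices as 0 < 1 < 2 < 3 < 4 < 5 < 6 < 7 < 8 < 9. Listing each simplex with vertices in this order, K has dimension 2 with simplices:

  0-simplices (10): [0], [1], [2], [3], [4], [5], [6], [7], [8], [9]
  1-simplices (21): [0,2], [0,4], [0,5], [0,6], [0,8], [1,3], [1,7], [2,5], [2,6], [2,8], [2,9], [3,7], [4,5], [4,6], [4,8], [4,9], [5,6], [5,8], [6,8], [6,9], [8,9]
  2-simplices (13): [0,2,5], [0,2,8], [0,4,5], [0,4,6], [0,6,8], [1,3,7], [2,5,6], [2,6,9], [2,8,9], [4,5,8], [4,6,9], [4,8,9], [5,6,8]

so the chain groups are C_0 ≅ Z^10, C_1 ≅ Z^21, C_2 ≅ Z^13.

Boundary ∂_1: C_1 → C_0 maps an edge to its endpoints' difference, ∂[p,q] = q − p.
This gives a 10×21 integer matrix of rank 8; reducing to Smith normal form yields diagonal entries (1,1,1,1,1,1,1,1).

The boundary map ∂_2: C_2 → C_1 acts by ∂[p,q,r] = [q,r] − [p,r] + [p,q]. For instance
  ∂[4,6,9] = [6,9] − [4,9] + [4,6],
  ∂[0,2,8] = [2,8] − [0,8] + [0,2].
The resulting 21×13 matrix has rank 13, and its Smith normal form has invariant factors (1,1,1,1,1,1,1,1,1,1,1,1,2).

Reading off H_k = ker ∂_k / im ∂_{k+1}:

  H_0: rank C_0 − rank ∂_1 = 10 − 8 = 2, and the invariant factors of ∂_1 are all 1, so H_0 = Z^2.
  H_1: rank ker ∂_1 − rank ∂_2 = (21 − 8) − 13 = 0, and ∂_2 has invariant factor 2 > 1, so H_1 = Z/2.
  H_2: rank ker ∂_2 − rank ∂_3 = (13 − 13) − 0 = 0, and there is no ∂_3, so H_2 = 0.

H_0 ≅ Z^2,  H_1 ≅ Z/2,  H_2 = 0.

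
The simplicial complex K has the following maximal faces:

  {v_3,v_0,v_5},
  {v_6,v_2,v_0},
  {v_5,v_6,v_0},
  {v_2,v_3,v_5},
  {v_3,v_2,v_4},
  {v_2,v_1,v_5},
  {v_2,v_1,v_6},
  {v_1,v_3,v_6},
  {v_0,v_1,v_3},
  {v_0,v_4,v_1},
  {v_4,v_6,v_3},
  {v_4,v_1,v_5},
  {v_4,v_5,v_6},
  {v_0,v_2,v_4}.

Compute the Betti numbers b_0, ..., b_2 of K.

b_0 = 1, b_1 = 2, b_2 = 1.

Take the total order v_0 < v_1 < v_2 < v_3 < v_4 < v_5 < v_6 on the vertex set. Then K (dimension 2) consists of the simplices:

  0-simplices (7): [v_0], [v_1], [v_2], [v_3], [v_4], [v_5], [v_6]
  1-simplices (21): (21 of them)
  2-simplices (14): (14 of them)

giving chain groups C_0 ≅ Z^7, C_1 ≅ Z^21, C_2 ≅ Z^14.

The boundary map ∂_1: C_1 → C_0 is given by ∂[p,q] = [q] − [p].
The 7×21 boundary matrix has rank 6 and Smith normal form diag(1,1,1,1,1,1).

Boundary ∂_2: C_2 → C_1 sends each 2-simplex [p,q,r] to [q,r] − [p,r] + [p,q]. For instance
  ∂[v_0,v_1,v_3] = [v_1,v_3] − [v_0,v_3] + [v_0,v_1],
  ∂[v_2,v_3,v_4] = [v_3,v_4] − [v_2,v_4] + [v_2,v_3].
The 21×14 boundary matrix has rank 13 and Smith normal form diag(1,1,1,1,1,1,1,1,1,1,1,1,1).

Computing H_k = (kernel of ∂_k) / (image of ∂_{k+1}):

  H_0: rank C_0 − rank ∂_1 = 7 − 6 = 1, and the invariant factors of ∂_1 are all 1, so H_0 = Z.
  H_1: rank ker ∂_1 − rank ∂_2 = (21 − 6) − 13 = 2, and the invariant factors of ∂_2 are all 1, so H_1 = Z^2.
  H_2: rank ker ∂_2 − rank ∂_3 = (14 − 13) − 0 = 1, and there is no ∂_3, so H_2 = Z.

Hence the Betti numbers are b_0 = 1, b_1 = 2, b_2 = 1.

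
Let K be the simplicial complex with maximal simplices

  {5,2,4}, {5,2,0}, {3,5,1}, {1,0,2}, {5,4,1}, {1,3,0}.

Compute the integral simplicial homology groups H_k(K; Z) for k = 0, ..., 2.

K has 6 vertices, 12 edges, 6 triangles.
rank ∂_0 = 0, rank ∂_1 = 5 ⇒ b_0 = 6 − 0 − 5 = 1; all invariant factors of ∂_1 are 1 so no torsion. So H_0 = Z.
rank ∂_1 = 5, rank ∂_2 = 6 ⇒ b_1 = 12 − 5 − 6 = 1; all invariant factors of ∂_2 are 1 so no torsion. So H_1 = Z.
rank ∂_2 = 6, rank ∂_3 = 0 ⇒ b_2 = 6 − 6 − 0 = 0. So H_2 = 0.

H_0 ≅ Z,  H_1 ≅ Z,  H_2 = 0.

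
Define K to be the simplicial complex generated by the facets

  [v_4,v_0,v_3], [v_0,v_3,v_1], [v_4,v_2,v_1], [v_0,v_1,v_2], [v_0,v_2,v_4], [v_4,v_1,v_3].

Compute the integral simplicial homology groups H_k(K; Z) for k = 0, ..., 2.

Order the vertices as v_0 < v_1 < v_2 < v_3 < v_4. Listing each simplex with vertices in this order, K has dimension 2 with simplices:

  0-simplices (5): [v_0], [v_1], [v_2], [v_3], [v_4]
  1-simplices (9): [v_0,v_1], [v_0,v_2], [v_0,v_3], [v_0,v_4], [v_1,v_2], [v_1,v_3], [v_1,v_4], [v_2,v_4], [v_3,v_4]
  2-simplices (6): [v_0,v_1,v_2], [v_0,v_1,v_3], [v_0,v_2,v_4], [v_0,v_3,v_4], [v_1,v_2,v_4], [v_1,v_3,v_4]

giving chain groups C_0 ≅ Z^5, C_1 ≅ Z^9, C_2 ≅ Z^6.

The boundary map ∂_1: C_1 → C_0 maps an edge to its endpoints' difference, ∂[p,q] = q − p. For instance
  ∂[v_1,v_3] = [v_3] − [v_1].
The 5×9 boundary matrix has rank 4 and Smith normal form diag(1,1,1,1).

∂_2: C_2 → C_1 maps a triangle to the signed sum of its edges. For instance
  ∂[v_0,v_1,v_2] = [v_1,v_2] − [v_0,v_2] + [v_0,v_1],
  ∂[v_0,v_3,v_4] = [v_3,v_4] − [v_0,v_4] + [v_0,v_3].
The resulting 9×6 matrix has rank 5, and its Smith normal form has invariant factors (1,1,1,1,1).

Reading off H_k = ker ∂_k / im ∂_{k+1}:

  H_0: rank C_0 − rank ∂_1 = 5 − 4 = 1, and the invariant factors of ∂_1 are all 1, so H_0 ≅ Z.
  H_1: rank ker ∂_1 − rank ∂_2 = (9 − 4) − 5 = 0, and the invariant factors of ∂_2 are all 1, so H_1 ≅ 0.
  H_2: rank ker ∂_2 − rank ∂_3 = (6 − 5) − 0 = 1, and there is no ∂_3, so H_2 ≅ Z.

As a check, the Euler characteristic is 5 − 9 + 6 = 2, which agrees with 1 − 0 + 1 = 2.
(K is a triangulation of the 2-sphere S^2.)

H_0 = Z,  H_1 = 0,  H_2 = Z.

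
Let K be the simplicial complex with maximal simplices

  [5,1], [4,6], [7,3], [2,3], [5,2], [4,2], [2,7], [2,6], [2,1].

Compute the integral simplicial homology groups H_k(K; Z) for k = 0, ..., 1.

H_0 = Z,  H_1 = Z^3.

Take the total order 1 < 2 < 3 < 4 < 5 < 6 < 7 on the vertex set. Then K (dimension 1) consists of the simplices:

  0-simplices (7): [1], [2], [3], [4], [5], [6], [7]
  1-simplices (9): [1,2], [1,5], [2,3], [2,4], [2,5], [2,6], [2,7], [3,7], [4,6]

so the chain groups are C_0 ≅ Z^7, C_1 ≅ Z^9.

The boundary map ∂_1: C_1 → C_0 sends each edge [p,q] (with p < q) to q − p. For instance
  ∂[2,6] = [6] − [2].
The 7×9 boundary matrix has rank 6 and Smith normal form diag(1,1,1,1,1,1).

Reading off H_k = ker ∂_k / im ∂_{k+1}:

  H_0: rank C_0 − rank ∂_1 = 7 − 6 = 1, and the invariant factors of ∂_1 are all 1, so H_0 = Z.
  H_1: rank ker ∂_1 − rank ∂_2 = (9 − 6) − 0 = 3, and there is no ∂_2, so H_1 = Z^3.

(K is a triangulation of a wedge of 3 circles.)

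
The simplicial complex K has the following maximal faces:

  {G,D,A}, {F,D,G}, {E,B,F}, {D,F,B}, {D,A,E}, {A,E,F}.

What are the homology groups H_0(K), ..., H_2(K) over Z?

Take the total order A < B < D < E < F < G on the vertex set. Then K (dimension 2) consists of the simplices:

  0-simplices (6): A, B, D, E, F, G
  1-simplices (12): AD, AE, AF, AG, BD, BE, BF, DE, DF, DG, EF, FG
  2-simplices (6): ADE, ADG, AEF, BDF, BEF, DFG

giving chain groups C_0 ≅ Z^6, C_1 ≅ Z^12, C_2 ≅ Z^6.

Boundary ∂_1: C_1 → C_0 is given by ∂[p,q] = [q] − [p].
The resulting 6×12 matrix has rank 5, and its Smith normal form has invariant factors (1,1,1,1,1).

Boundary ∂_2: C_2 → C_1 maps a triangle to the signed sum of its edges. For instance
  ∂BEF = EF − BF + BE,
  ∂DFG = FG − DG + DF.
As a 12×6 matrix over Z this has rank 6, with invariant factors (1,1,1,1,1,1).

Reading off H_k = ker ∂_k / im ∂_{k+1}:

  H_0: rank C_0 − rank ∂_1 = 6 − 5 = 1, and the invariant factors of ∂_1 are all 1, so H_0 = Z.
  H_1: rank ker ∂_1 − rank ∂_2 = (12 − 5) − 6 = 1, and the invariant factors of ∂_2 are all 1, so H_1 = Z.
  H_2: rank ker ∂_2 − rank ∂_3 = (6 − 6) − 0 = 0, and there is no ∂_3, so H_2 = 0.

As a check, the Euler characteristic is 6 − 12 + 6 = 0, which agrees with 1 − 1 + 0 = 0.

H_0 ≅ Z,  H_1 ≅ Z,  H_2 = 0.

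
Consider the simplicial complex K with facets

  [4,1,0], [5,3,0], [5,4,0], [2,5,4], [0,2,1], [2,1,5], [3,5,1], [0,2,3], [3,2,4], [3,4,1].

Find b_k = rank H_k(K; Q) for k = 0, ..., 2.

b_0 = 1, b_1 = 0, b_2 = 0.

K has 6 vertices, 15 edges, 10 triangles.
rank ∂_0 = 0, rank ∂_1 = 5 ⇒ b_0 = 6 − 0 − 5 = 1; all invariant factors of ∂_1 are 1 so no torsion. So H_0 = Z.
rank ∂_1 = 5, rank ∂_2 = 10 ⇒ b_1 = 15 − 5 − 10 = 0; ∂_2 has invariant factor(s) [2] giving torsion. So H_1 = Z_2.
rank ∂_2 = 10, rank ∂_3 = 0 ⇒ b_2 = 10 − 10 − 0 = 0. So H_2 = 0.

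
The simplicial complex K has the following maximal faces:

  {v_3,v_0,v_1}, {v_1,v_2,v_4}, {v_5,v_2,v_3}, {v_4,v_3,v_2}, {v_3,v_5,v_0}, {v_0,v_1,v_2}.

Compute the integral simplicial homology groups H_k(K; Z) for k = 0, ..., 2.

H_0 = Z,  H_1 = Z,  H_2 = 0.

Take the total order v_0 < v_1 < v_2 < v_3 < v_4 < v_5 on the vertex set. Then K (dimension 2) consists of the simplices:

  0-simplices (6): [v_0], [v_1], [v_2], [v_3], [v_4], [v_5]
  1-simplices (12): [v_0,v_1], [v_0,v_2], [v_0,v_3], [v_0,v_5], [v_1,v_2], [v_1,v_3], [v_1,v_4], [v_2,v_3], [v_2,v_4], [v_2,v_5], [v_3,v_4], [v_3,v_5]
  2-simplices (6): [v_0,v_1,v_2], [v_0,v_1,v_3], [v_0,v_3,v_5], [v_1,v_2,v_4], [v_2,v_3,v_4], [v_2,v_3,v_5]

giving chain groups C_0 ≅ Z^6, C_1 ≅ Z^12, C_2 ≅ Z^6.

∂_1: C_1 → C_0 is given by ∂[p,q] = [q] − [p]. For instance
  ∂[v_3,v_4] = [v_4] − [v_3].
The 6×12 boundary matrix has rank 5 and Smith normal form diag(1,1,1,1,1).

∂_2: C_2 → C_1 maps a triangle to the signed sum of its edges. For instance
  ∂[v_0,v_3,v_5] = [v_3,v_5] − [v_0,v_5] + [v_0,v_3],
  ∂[v_0,v_1,v_2] = [v_1,v_2] − [v_0,v_2] + [v_0,v_1].
As a 12×6 matrix over Z this has rank 6, with invariant factors (1,1,1,1,1,1).

Computing H_k = (kernel of ∂_k) / (image of ∂_{k+1}):

  H_0: rank C_0 − rank ∂_1 = 6 − 5 = 1, and the invariant factors of ∂_1 are all 1, so H_0 = Z.
  H_1: rank ker ∂_1 − rank ∂_2 = (12 − 5) − 6 = 1, and the invariant factors of ∂_2 are all 1, so H_1 = Z.
  H_2: rank ker ∂_2 − rank ∂_3 = (6 − 6) − 0 = 0, and there is no ∂_3, so H_2 = 0.

As a check, the Euler characteristic is 6 − 12 + 6 = 0, which agrees with 1 − 1 + 0 = 0.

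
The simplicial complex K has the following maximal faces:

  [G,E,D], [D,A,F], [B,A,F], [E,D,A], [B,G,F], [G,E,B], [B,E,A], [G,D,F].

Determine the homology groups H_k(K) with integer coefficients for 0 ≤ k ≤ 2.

We work with the vertex ordering A < B < D < E < F < G. The simplices of K, each written with vertices in increasing order, are:

  0-simplices (6): A, B, D, E, F, G
  1-simplices (12): AB, AD, AE, AF, BE, BF, BG, DE, DF, DG, EG, FG
  2-simplices (8): ABE, ABF, ADE, ADF, BEG, BFG, DEG, DFG

Hence C_0 ≅ Z^6, C_1 ≅ Z^12, C_2 ≅ Z^8.

Boundary ∂_1: C_1 → C_0 maps an edge to its endpoints' difference, ∂[p,q] = q − p. For instance
  ∂AD = D − A.
The resulting 6×12 matrix has rank 5, and its Smith normal form has invariant factors (1,1,1,1,1).

∂_2: C_2 → C_1 sends each 2-simplex [p,q,r] to [q,r] − [p,r] + [p,q]. For instance
  ∂ABE = BE − AE + AB,
  ∂DEG = EG − DG + DE.
The resulting 12×8 matrix has rank 7, and its Smith normal form has invariant factors (1,1,1,1,1,1,1).

From H_k ≅ ker(∂_k) / im(∂_{k+1}) we obtain:

  H_0: rank C_0 − rank ∂_1 = 6 − 5 = 1, and the invariant factors of ∂_1 are all 1, so H_0 ≅ Z.
  H_1: rank ker ∂_1 − rank ∂_2 = (12 − 5) − 7 = 0, and the invariant factors of ∂_2 are all 1, so H_1 ≅ 0.
  H_2: rank ker ∂_2 − rank ∂_3 = (8 − 7) − 0 = 1, and there is no ∂_3, so H_2 ≅ Z.

(K is a triangulation of the 2-sphere S^2.)

H_0 = Z,  H_1 = 0,  H_2 = Z.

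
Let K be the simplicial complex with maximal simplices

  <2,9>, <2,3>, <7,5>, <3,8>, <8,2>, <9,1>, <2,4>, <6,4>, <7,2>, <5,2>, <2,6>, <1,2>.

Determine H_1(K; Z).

H_1 ≅ Z^4.

We work with the vertex ordering 1 < 2 < 3 < 4 < 5 < 6 < 7 < 8 < 9. The simplices of K, each written with vertices in increasing order, are:

  0-simplices (9): [1], [2], [3], [4], [5], [6], [7], [8], [9]
  1-simplices (12): [1,2], [1,9], [2,3], [2,4], [2,5], [2,6], [2,7], [2,8], [2,9], [3,8], [4,6], [5,7]

giving chain groups C_0 ≅ Z^9, C_1 ≅ Z^12.

Boundary ∂_1: C_1 → C_0 maps an edge to its endpoints' difference, ∂[p,q] = q − p.
This gives a 9×12 integer matrix of rank 8; reducing to Smith normal form yields diagonal entries (1,1,1,1,1,1,1,1).

Now H_k = ker ∂_k / im ∂_{k+1}, so:

  H_1: rank ker ∂_1 − rank ∂_2 = (12 − 8) − 0 = 4, and there is no ∂_2, so H_1 = Z^4.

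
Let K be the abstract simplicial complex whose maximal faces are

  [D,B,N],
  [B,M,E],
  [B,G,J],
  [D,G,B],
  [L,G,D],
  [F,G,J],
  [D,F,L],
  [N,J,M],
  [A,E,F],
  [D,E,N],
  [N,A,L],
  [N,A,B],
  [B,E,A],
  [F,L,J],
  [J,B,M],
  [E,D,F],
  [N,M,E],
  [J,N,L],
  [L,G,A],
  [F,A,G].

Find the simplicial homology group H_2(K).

Take the total order A < B < D < E < F < G < J < L < M < N on the vertex set. Then K (dimension 2) consists of the simplices:

  0-simplices (10): A, B, D, E, F, G, J, L, M, N
  1-simplices (30): AB, AE, AF, AG, AL, AN, BD, BE, BG, BJ, BM, BN, DE, DF, DG, DL, DN, EF, EM, EN, FG, FJ, FL, GJ, GL, JL, JM, JN, LN, MN
  2-simplices (20): ABE, ABN, AEF, AFG, AGL, ALN, BDG, BDN, BEM, BGJ, BJM, DEF, DEN, DFL, DGL, EMN, FGJ, FJL, JLN, JMN

Hence C_0 ≅ Z^10, C_1 ≅ Z^30, C_2 ≅ Z^20.

Boundary ∂_1: C_1 → C_0 sends each edge [p,q] (with p < q) to q − p. For instance
  ∂JL = L − J.
This gives a 10×30 integer matrix of rank 9; reducing to Smith normal form yields diagonal entries (1,1,1,1,1,1,1,1,1).

Boundary ∂_2: C_2 → C_1 sends each 2-simplex [p,q,r] to [q,r] − [p,r] + [p,q]. For instance
  ∂ALN = LN − AN + AL,
  ∂DEN = EN − DN + DE.
The resulting 30×20 matrix has rank 20, and its Smith normal form has invariant factors (1,1,1,1,1,1,1,1,1,1,1,1,1,1,1,1,1,1,1,2).

Reading off H_k = ker ∂_k / im ∂_{k+1}:

  H_2: rank ker ∂_2 − rank ∂_3 = (20 − 20) − 0 = 0, and there is no ∂_3, so H_2 = 0.

H_2 = 0.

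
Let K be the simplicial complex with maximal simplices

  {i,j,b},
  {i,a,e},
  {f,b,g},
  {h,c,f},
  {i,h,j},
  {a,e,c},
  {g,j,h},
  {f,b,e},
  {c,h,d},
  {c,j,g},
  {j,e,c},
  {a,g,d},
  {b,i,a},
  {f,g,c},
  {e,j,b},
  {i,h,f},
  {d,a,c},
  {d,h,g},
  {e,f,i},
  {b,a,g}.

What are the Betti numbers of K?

b_0 = 1, b_1 = 1, b_2 = 0.

We work with the vertex ordering a < b < c < d < e < f < g < h < i < j. The simplices of K, each written with vertices in increasing order, are:

  0-simplices (10): a, b, c, d, e, f, g, h, i, j
  1-simplices (30): ab, ac, ad, ae, ag, ai, be, bf, bg, bi, bj, cd, ce, cf, cg, ch, cj, dg, dh, ef, ei, ej, fg, fh, fi, gh, gj, hi, hj, ij
  2-simplices (20): abg, abi, acd, ace, adg, aei, bef, bej, bfg, bij, cdh, cej, cfg, cfh, cgj, dgh, efi, fhi, ghj, hij

so the chain groups are C_0 ≅ Z^10, C_1 ≅ Z^30, C_2 ≅ Z^20.

Boundary ∂_1: C_1 → C_0 sends each edge [p,q] (with p < q) to q − p. For instance
  ∂gh = h − g.
As a 10×30 matrix over Z this has rank 9, with invariant factors (1,1,1,1,1,1,1,1,1).

∂_2: C_2 → C_1 acts by ∂[p,q,r] = [q,r] − [p,r] + [p,q]. For instance
  ∂bij = ij − bj + bi,
  ∂cfh = fh − ch + cf.
The 30×20 boundary matrix has rank 20 and Smith normal form diag(1,1,1,1,1,1,1,1,1,1,1,1,1,1,1,1,1,1,1,2).

Computing H_k = (kernel of ∂_k) / (image of ∂_{k+1}):

  H_0: rank C_0 − rank ∂_1 = 10 − 9 = 1, and the invariant factors of ∂_1 are all 1, so H_0 ≅ Z.
  H_1: rank ker ∂_1 − rank ∂_2 = (30 − 9) − 20 = 1, and ∂_2 has invariant factor 2 > 1, so H_1 ≅ Z ⊕ Z/2Z.
  H_2: rank ker ∂_2 − rank ∂_3 = (20 − 20) − 0 = 0, and there is no ∂_3, so H_2 ≅ 0.

Hence the Betti numbers are b_0 = 1, b_1 = 1, b_2 = 0.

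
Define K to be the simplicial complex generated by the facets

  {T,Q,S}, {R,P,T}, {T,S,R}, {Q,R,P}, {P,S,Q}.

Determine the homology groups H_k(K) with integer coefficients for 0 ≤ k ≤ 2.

H_0 = Z,  H_1 = Z,  H_2 = 0.

Take the total order P < Q < R < S < T on the vertex set. Then K (dimension 2) consists of the simplices:

  0-simplices (5): P, Q, R, S, T
  1-simplices (10): PQ, PR, PS, PT, QR, QS, QT, RS, RT, ST
  2-simplices (5): PQR, PQS, PRT, QST, RST

Hence C_0 ≅ Z^5, C_1 ≅ Z^10, C_2 ≅ Z^5.

∂_1: C_1 → C_0 is given by ∂[p,q] = [q] − [p]. For instance
  ∂QS = S − Q.
The resulting 5×10 matrix has rank 4, and its Smith normal form has invariant factors (1,1,1,1).

The boundary map ∂_2: C_2 → C_1 acts by ∂[p,q,r] = [q,r] − [p,r] + [p,q]. For instance
  ∂PRT = RT − PT + PR,
  ∂RST = ST − RT + RS.
This gives a 10×5 integer matrix of rank 5; reducing to Smith normal form yields diagonal entries (1,1,1,1,1).

Computing H_k = (kernel of ∂_k) / (image of ∂_{k+1}):

  H_0: rank C_0 − rank ∂_1 = 5 − 4 = 1, and the invariant factors of ∂_1 are all 1, so H_0 = Z.
  H_1: rank ker ∂_1 − rank ∂_2 = (10 − 4) − 5 = 1, and the invariant factors of ∂_2 are all 1, so H_1 = Z.
  H_2: rank ker ∂_2 − rank ∂_3 = (5 − 5) − 0 = 0, and there is no ∂_3, so H_2 = 0.

As a check, the Euler characteristic is 5 − 10 + 5 = 0, which agrees with 1 − 1 + 0 = 0.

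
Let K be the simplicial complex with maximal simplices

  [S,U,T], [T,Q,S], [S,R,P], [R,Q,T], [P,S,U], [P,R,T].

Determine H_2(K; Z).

H_2 = 0.

Order the vertices as P < Q < R < S < T < U. Listing each simplex with vertices in this order, K has dimension 2 with simplices:

  0-simplices (6): P, Q, R, S, T, U
  1-simplices (12): PR, PS, PT, PU, QR, QS, QT, RS, RT, ST, SU, TU
  2-simplices (6): PRS, PRT, PSU, QRT, QST, STU

giving chain groups C_0 ≅ Z^6, C_1 ≅ Z^12, C_2 ≅ Z^6.

The boundary map ∂_1: C_1 → C_0 sends each edge [p,q] (with p < q) to q − p. For instance
  ∂QS = S − Q.
This gives a 6×12 integer matrix of rank 5; reducing to Smith normal form yields diagonal entries (1,1,1,1,1).

The boundary map ∂_2: C_2 → C_1 sends each 2-simplex [p,q,r] to [q,r] − [p,r] + [p,q]. For instance
  ∂STU = TU − SU + ST,
  ∂QST = ST − QT + QS.
This gives a 12×6 integer matrix of rank 6; reducing to Smith normal form yields diagonal entries (1,1,1,1,1,1).

Computing H_k = (kernel of ∂_k) / (image of ∂_{k+1}):

  H_2: rank ker ∂_2 − rank ∂_3 = (6 − 6) − 0 = 0, and there is no ∂_3, so H_2 ≅ 0.

(K is a triangulation of the cylinder S^1 x I.)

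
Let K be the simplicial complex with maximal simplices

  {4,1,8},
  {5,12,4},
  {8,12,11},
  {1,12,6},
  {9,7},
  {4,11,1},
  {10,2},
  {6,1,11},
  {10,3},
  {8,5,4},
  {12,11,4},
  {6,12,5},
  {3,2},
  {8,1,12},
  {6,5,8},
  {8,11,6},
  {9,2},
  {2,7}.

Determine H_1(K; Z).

H_1 ≅ Z^2 × Z/2.

Order the vertices as 1 < 2 < 3 < 4 < 5 < 6 < 7 < 8 < 9 < 10 < 11 < 12. Listing each simplex with vertices in this order, K has dimension 2 with simplices:

  0-simplices (12): [1], [2], [3], [4], [5], [6], [7], [8], [9], [10], [11], [12]
  1-simplices (24): (24 of them)
  2-simplices (12): [1,4,8], [1,4,11], [1,6,11], [1,6,12], [1,8,12], [4,5,8], [4,5,12], [4,11,12], [5,6,8], [5,6,12], [6,8,11], [8,11,12]

giving chain groups C_0 ≅ Z^12, C_1 ≅ Z^24, C_2 ≅ Z^12.

Boundary ∂_1: C_1 → C_0 is given by ∂[p,q] = [q] − [p]. For instance
  ∂[5,8] = [8] − [5].
The 12×24 boundary matrix has rank 10 and Smith normal form diag(1,1,1,1,1,1,1,1,1,1).

The boundary map ∂_2: C_2 → C_1 acts by ∂[p,q,r] = [q,r] − [p,r] + [p,q]. For instance
  ∂[4,11,12] = [11,12] − [4,12] + [4,11],
  ∂[5,6,12] = [6,12] − [5,12] + [5,6].
The 24×12 boundary matrix has rank 12 and Smith normal form diag(1,1,1,1,1,1,1,1,1,1,1,2).

Computing H_k = (kernel of ∂_k) / (image of ∂_{k+1}):

  H_1: rank ker ∂_1 − rank ∂_2 = (24 − 10) − 12 = 2, and ∂_2 has invariant factor 2 > 1, so H_1 = Z^2 × Z/2.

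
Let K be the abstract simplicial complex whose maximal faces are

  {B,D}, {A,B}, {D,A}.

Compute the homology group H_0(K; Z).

H_0 = Z.

Order the vertices as A < B < D. Listing each simplex with vertices in this order, K has dimension 1 with simplices:

  0-simplices (3): A, B, D
  1-simplices (3): AB, AD, BD

so the chain groups are C_0 ≅ Z^3, C_1 ≅ Z^3.

∂_1: C_1 → C_0 is given by ∂[p,q] = [q] − [p]. For instance
  ∂BD = D − B.
As a 3×3 matrix over Z this has rank 2, with invariant factors (1,1).

Now H_k = ker ∂_k / im ∂_{k+1}, so:

  H_0: rank C_0 − rank ∂_1 = 3 − 2 = 1, and the invariant factors of ∂_1 are all 1, so H_0 = Z.

(K is a triangulation of the circle S^1.)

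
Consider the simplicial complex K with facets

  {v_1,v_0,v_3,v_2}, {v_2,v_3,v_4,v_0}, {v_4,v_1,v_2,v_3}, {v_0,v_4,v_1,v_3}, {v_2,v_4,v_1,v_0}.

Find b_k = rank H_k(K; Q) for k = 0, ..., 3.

Take the total order v_0 < v_1 < v_2 < v_3 < v_4 on the vertex set. Then K (dimension 3) consists of the simplices:

  0-simplices (5): [v_0], [v_1], [v_2], [v_3], [v_4]
  1-simplices (10): [v_0,v_1], [v_0,v_2], [v_0,v_3], [v_0,v_4], [v_1,v_2], [v_1,v_3], [v_1,v_4], [v_2,v_3], [v_2,v_4], [v_3,v_4]
  2-simplices (10): [v_0,v_1,v_2], [v_0,v_1,v_3], [v_0,v_1,v_4], [v_0,v_2,v_3], [v_0,v_2,v_4], [v_0,v_3,v_4], [v_1,v_2,v_3], [v_1,v_2,v_4], [v_1,v_3,v_4], [v_2,v_3,v_4]
  3-simplices (5): [v_0,v_1,v_2,v_3], [v_0,v_1,v_2,v_4], [v_0,v_1,v_3,v_4], [v_0,v_2,v_3,v_4], [v_1,v_2,v_3,v_4]

Hence C_0 ≅ Z^5, C_1 ≅ Z^10, C_2 ≅ Z^10, C_3 ≅ Z^5.

∂_1: C_1 → C_0 is given by ∂[p,q] = [q] − [p].
The 5×10 boundary matrix has rank 4 and Smith normal form diag(1,1,1,1).

∂_2: C_2 → C_1 sends each 2-simplex [p,q,r] to [q,r] − [p,r] + [p,q]. For instance
  ∂[v_0,v_1,v_2] = [v_1,v_2] − [v_0,v_2] + [v_0,v_1],
  ∂[v_2,v_3,v_4] = [v_3,v_4] − [v_2,v_4] + [v_2,v_3].
This gives a 10×10 integer matrix of rank 6; reducing to Smith normal form yields diagonal entries (1,1,1,1,1,1).

∂_3: C_3 → C_2 sends each 3-simplex σ to the alternating sum Σ_i (−1)^i (σ with its i-th vertex removed). For instance
  ∂[v_0,v_1,v_2,v_4] = [v_1,v_2,v_4] − [v_0,v_2,v_4] + [v_0,v_1,v_4] − [v_0,v_1,v_2],
  ∂[v_0,v_1,v_3,v_4] = [v_1,v_3,v_4] − [v_0,v_3,v_4] + [v_0,v_1,v_4] − [v_0,v_1,v_3].
The 10×5 boundary matrix has rank 4 and Smith normal form diag(1,1,1,1).

Computing H_k = (kernel of ∂_k) / (image of ∂_{k+1}):

  H_0: rank C_0 − rank ∂_1 = 5 − 4 = 1, and the invariant factors of ∂_1 are all 1, so H_0 ≅ Z.
  H_1: rank ker ∂_1 − rank ∂_2 = (10 − 4) − 6 = 0, and the invariant factors of ∂_2 are all 1, so H_1 ≅ 0.
  H_2: rank ker ∂_2 − rank ∂_3 = (10 − 6) − 4 = 0, and the invariant factors of ∂_3 are all 1, so H_2 ≅ 0.
  H_3: rank ker ∂_3 − rank ∂_4 = (5 − 4) − 0 = 1, and there is no ∂_4, so H_3 ≅ Z.

As a check, the Euler characteristic is 5 − 10 + 10 − 5 = 0, which agrees with 1 − 0 + 0 − 1 = 0.

Hence the Betti numbers are b_0 = 1, b_1 = 0, b_2 = 0, b_3 = 1.

b_0 = 1, b_1 = 0, b_2 = 0, b_3 = 1.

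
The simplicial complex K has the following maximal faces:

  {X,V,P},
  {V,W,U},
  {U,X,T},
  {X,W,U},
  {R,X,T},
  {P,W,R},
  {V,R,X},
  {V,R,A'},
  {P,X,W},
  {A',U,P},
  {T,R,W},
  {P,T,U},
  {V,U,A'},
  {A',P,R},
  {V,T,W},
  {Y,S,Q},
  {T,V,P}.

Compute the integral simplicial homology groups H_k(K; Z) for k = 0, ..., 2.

Fix the vertex order P < Q < R < S < T < U < V < W < X < Y < A' and write every simplex with vertices in increasing order. Then dim K = 2 and the simplices of K are:

  0-simplices (11): [P], [Q], [R], [S], [T], [U], [V], [W], [X], [Y], [A']
  1-simplices (27): (27 of them)
  2-simplices (17): [P,R,W], [P,R,A'], [P,T,U], [P,T,V], [P,U,A'], [P,V,X], [P,W,X], [Q,S,Y], [R,T,W], [R,T,X], [R,V,X], [R,V,A'], [T,U,X], [T,V,W], [U,V,W], [U,V,A'], [U,W,X]

giving chain groups C_0 ≅ Z^11, C_1 ≅ Z^27, C_2 ≅ Z^17.

The boundary map ∂_1: C_1 → C_0 maps an edge to its endpoints' difference, ∂[p,q] = q − p. For instance
  ∂[V,A'] = [A'] − [V].
As a 11×27 matrix over Z this has rank 9, with invariant factors (1,1,1,1,1,1,1,1,1).

∂_2: C_2 → C_1 maps a triangle to the signed sum of its edges. For instance
  ∂[P,R,A'] = [R,A'] − [P,A'] + [P,R],
  ∂[T,U,X] = [U,X] − [T,X] + [T,U].
The 27×17 boundary matrix has rank 16 and Smith normal form diag(1,1,1,1,1,1,1,1,1,1,1,1,1,1,1,1).

Reading off H_k = ker ∂_k / im ∂_{k+1}:

  H_0: rank C_0 − rank ∂_1 = 11 − 9 = 2, and the invariant factors of ∂_1 are all 1, so H_0 = Z^2.
  H_1: rank ker ∂_1 − rank ∂_2 = (27 − 9) − 16 = 2, and the invariant factors of ∂_2 are all 1, so H_1 = Z^2.
  H_2: rank ker ∂_2 − rank ∂_3 = (17 − 16) − 0 = 1, and there is no ∂_3, so H_2 = Z.

(K is a triangulation of the disjoint union of the torus T^2 and the 2-simplex.)

H_0 = Z^2,  H_1 = Z^2,  H_2 = Z.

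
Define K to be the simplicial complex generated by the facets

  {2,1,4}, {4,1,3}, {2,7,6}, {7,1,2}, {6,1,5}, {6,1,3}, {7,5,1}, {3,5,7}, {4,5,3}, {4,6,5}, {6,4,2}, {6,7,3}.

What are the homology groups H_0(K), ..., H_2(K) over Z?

Take the total order 1 < 2 < 3 < 4 < 5 < 6 < 7 on the vertex set. Then K (dimension 2) consists of the simplices:

  0-simplices (7): [1], [2], [3], [4], [5], [6], [7]
  1-simplices (18): [1,2], [1,3], [1,4], [1,5], [1,6], [1,7], [2,4], [2,6], [2,7], [3,4], [3,5], [3,6], [3,7], [4,5], [4,6], [5,6], [5,7], [6,7]
  2-simplices (12): [1,2,4], [1,2,7], [1,3,4], [1,3,6], [1,5,6], [1,5,7], [2,4,6], [2,6,7], [3,4,5], [3,5,7], [3,6,7], [4,5,6]

giving chain groups C_0 ≅ Z^7, C_1 ≅ Z^18, C_2 ≅ Z^12.

The boundary map ∂_1: C_1 → C_0 maps an edge to its endpoints' difference, ∂[p,q] = q − p.
The 7×18 boundary matrix has rank 6 and Smith normal form diag(1,1,1,1,1,1).

∂_2: C_2 → C_1 sends each 2-simplex [p,q,r] to [q,r] − [p,r] + [p,q]. For instance
  ∂[1,5,7] = [5,7] − [1,7] + [1,5],
  ∂[2,4,6] = [4,6] − [2,6] + [2,4].
As a 18×12 matrix over Z this has rank 12, with invariant factors (1,1,1,1,1,1,1,1,1,1,1,2).

From H_k ≅ ker(∂_k) / im(∂_{k+1}) we obtain:

  H_0: rank C_0 − rank ∂_1 = 7 − 6 = 1, and the invariant factors of ∂_1 are all 1, so H_0 ≅ Z.
  H_1: rank ker ∂_1 − rank ∂_2 = (18 − 6) − 12 = 0, and ∂_2 has invariant factor 2 > 1, so H_1 ≅ Z/2Z.
  H_2: rank ker ∂_2 − rank ∂_3 = (12 − 12) − 0 = 0, and there is no ∂_3, so H_2 ≅ 0.

H_0 = Z,  H_1 = Z/2Z,  H_2 = 0.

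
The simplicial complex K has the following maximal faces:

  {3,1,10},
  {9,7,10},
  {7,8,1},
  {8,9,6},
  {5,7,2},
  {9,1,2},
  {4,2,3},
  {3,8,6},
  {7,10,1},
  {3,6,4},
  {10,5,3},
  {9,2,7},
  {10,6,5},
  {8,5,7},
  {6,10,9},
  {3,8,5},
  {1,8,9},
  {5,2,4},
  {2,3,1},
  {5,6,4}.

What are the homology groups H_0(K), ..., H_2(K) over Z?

We work with the vertex ordering 1 < 2 < 3 < 4 < 5 < 6 < 7 < 8 < 9 < 10. The simplices of K, each written with vertices in increasing order, are:

  0-simplices (10): [1], [2], [3], [4], [5], [6], [7], [8], [9], [10]
  1-simplices (30): (30 of them)
  2-simplices (20): (20 of them)

so the chain groups are C_0 ≅ Z^10, C_1 ≅ Z^30, C_2 ≅ Z^20.

Boundary ∂_1: C_1 → C_0 sends each edge [p,q] (with p < q) to q − p. For instance
  ∂[3,6] = [6] − [3].
As a 10×30 matrix over Z this has rank 9, with invariant factors (1,1,1,1,1,1,1,1,1).

The boundary map ∂_2: C_2 → C_1 sends each 2-simplex [p,q,r] to [q,r] − [p,r] + [p,q]. For instance
  ∂[3,4,6] = [4,6] − [3,6] + [3,4],
  ∂[1,7,10] = [7,10] − [1,10] + [1,7].
The 30×20 boundary matrix has rank 20 and Smith normal form diag(1,1,1,1,1,1,1,1,1,1,1,1,1,1,1,1,1,1,1,2).

Reading off H_k = ker ∂_k / im ∂_{k+1}:

  H_0: rank C_0 − rank ∂_1 = 10 − 9 = 1, and the invariant factors of ∂_1 are all 1, so H_0 ≅ Z.
  H_1: rank ker ∂_1 − rank ∂_2 = (30 − 9) − 20 = 1, and ∂_2 has invariant factor 2 > 1, so H_1 ≅ Z ⊕ Z_2.
  H_2: rank ker ∂_2 − rank ∂_3 = (20 − 20) − 0 = 0, and there is no ∂_3, so H_2 ≅ 0.

H_0 ≅ Z,  H_1 ≅ Z ⊕ Z_2,  H_2 = 0.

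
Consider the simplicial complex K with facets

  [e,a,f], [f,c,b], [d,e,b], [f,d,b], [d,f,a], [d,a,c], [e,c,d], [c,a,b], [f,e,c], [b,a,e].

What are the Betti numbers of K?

K has 6 vertices, 15 edges, 10 triangles.
rank ∂_0 = 0, rank ∂_1 = 5 ⇒ b_0 = 6 − 0 − 5 = 1; all invariant factors of ∂_1 are 1 so no torsion. So H_0 ≅ Z.
rank ∂_1 = 5, rank ∂_2 = 10 ⇒ b_1 = 15 − 5 − 10 = 0; ∂_2 has invariant factor(s) [2] giving torsion. So H_1 ≅ Z/2Z.
rank ∂_2 = 10, rank ∂_3 = 0 ⇒ b_2 = 10 − 10 − 0 = 0. So H_2 ≅ 0.

b_0 = 1, b_1 = 0, b_2 = 0.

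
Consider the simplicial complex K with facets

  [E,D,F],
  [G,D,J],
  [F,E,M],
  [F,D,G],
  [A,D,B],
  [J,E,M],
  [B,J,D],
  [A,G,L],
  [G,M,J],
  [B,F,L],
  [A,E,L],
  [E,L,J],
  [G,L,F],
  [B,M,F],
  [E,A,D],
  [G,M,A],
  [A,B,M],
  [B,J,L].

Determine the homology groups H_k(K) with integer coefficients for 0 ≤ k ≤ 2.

H_0 = Z,  H_1 = Z^2,  H_2 = Z.

We work with the vertex ordering A < B < D < E < F < G < J < L < M. The simplices of K, each written with vertices in increasing order, are:

  0-simplices (9): A, B, D, E, F, G, J, L, M
  1-simplices (27): AB, AD, AE, AG, AL, AM, BD, BF, BJ, BL, BM, DE, DF, DG, DJ, EF, EJ, EL, EM, FG, FL, FM, GJ, GL, GM, JL, JM
  2-simplices (18): ABD, ABM, ADE, AEL, AGL, AGM, BDJ, BFL, BFM, BJL, DEF, DFG, DGJ, EFM, EJL, EJM, FGL, GJM

Hence C_0 ≅ Z^9, C_1 ≅ Z^27, C_2 ≅ Z^18.

Boundary ∂_1: C_1 → C_0 sends each edge [p,q] (with p < q) to q − p.
As a 9×27 matrix over Z this has rank 8, with invariant factors (1,1,1,1,1,1,1,1).

Boundary ∂_2: C_2 → C_1 acts by ∂[p,q,r] = [q,r] − [p,r] + [p,q]. For instance
  ∂DEF = EF − DF + DE,
  ∂AGL = GL − AL + AG.
The resulting 27×18 matrix has rank 17, and its Smith normal form has invariant factors (1,1,1,1,1,1,1,1,1,1,1,1,1,1,1,1,1).

Now H_k = ker ∂_k / im ∂_{k+1}, so:

  H_0: rank C_0 − rank ∂_1 = 9 − 8 = 1, and the invariant factors of ∂_1 are all 1, so H_0 = Z.
  H_1: rank ker ∂_1 − rank ∂_2 = (27 − 8) − 17 = 2, and the invariant factors of ∂_2 are all 1, so H_1 = Z^2.
  H_2: rank ker ∂_2 − rank ∂_3 = (18 − 17) − 0 = 1, and there is no ∂_3, so H_2 = Z.

As a check, the Euler characteristic is 9 − 27 + 18 = 0, which agrees with 1 − 2 + 1 = 0.
(K is a triangulation of the torus T^2.)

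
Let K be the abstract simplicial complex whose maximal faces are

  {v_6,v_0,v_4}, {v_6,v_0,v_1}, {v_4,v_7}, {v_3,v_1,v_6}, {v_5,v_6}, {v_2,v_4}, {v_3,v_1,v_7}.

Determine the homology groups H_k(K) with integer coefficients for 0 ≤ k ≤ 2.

We work with the vertex ordering v_0 < v_1 < v_2 < v_3 < v_4 < v_5 < v_6 < v_7. The simplices of K, each written with vertices in increasing order, are:

  0-simplices (8): [v_0], [v_1], [v_2], [v_3], [v_4], [v_5], [v_6], [v_7]
  1-simplices (12): [v_0,v_1], [v_0,v_4], [v_0,v_6], [v_1,v_3], [v_1,v_6], [v_1,v_7], [v_2,v_4], [v_3,v_6], [v_3,v_7], [v_4,v_6], [v_4,v_7], [v_5,v_6]
  2-simplices (4): [v_0,v_1,v_6], [v_0,v_4,v_6], [v_1,v_3,v_6], [v_1,v_3,v_7]

giving chain groups C_0 ≅ Z^8, C_1 ≅ Z^12, C_2 ≅ Z^4.

Boundary ∂_1: C_1 → C_0 maps an edge to its endpoints' difference, ∂[p,q] = q − p. For instance
  ∂[v_1,v_7] = [v_7] − [v_1].
This gives a 8×12 integer matrix of rank 7; reducing to Smith normal form yields diagonal entries (1,1,1,1,1,1,1).

The boundary map ∂_2: C_2 → C_1 maps a triangle to the signed sum of its edges. For instance
  ∂[v_0,v_1,v_6] = [v_1,v_6] − [v_0,v_6] + [v_0,v_1],
  ∂[v_1,v_3,v_7] = [v_3,v_7] − [v_1,v_7] + [v_1,v_3].
The 12×4 boundary matrix has rank 4 and Smith normal form diag(1,1,1,1).

Computing H_k = (kernel of ∂_k) / (image of ∂_{k+1}):

  H_0: rank C_0 − rank ∂_1 = 8 − 7 = 1, and the invariant factors of ∂_1 are all 1, so H_0 = Z.
  H_1: rank ker ∂_1 − rank ∂_2 = (12 − 7) − 4 = 1, and the invariant factors of ∂_2 are all 1, so H_1 = Z.
  H_2: rank ker ∂_2 − rank ∂_3 = (4 − 4) − 0 = 0, and there is no ∂_3, so H_2 = 0.

As a check, the Euler characteristic is 8 − 12 + 4 = 0, which agrees with 1 − 1 + 0 = 0.

H_0 ≅ Z,  H_1 ≅ Z,  H_2 = 0.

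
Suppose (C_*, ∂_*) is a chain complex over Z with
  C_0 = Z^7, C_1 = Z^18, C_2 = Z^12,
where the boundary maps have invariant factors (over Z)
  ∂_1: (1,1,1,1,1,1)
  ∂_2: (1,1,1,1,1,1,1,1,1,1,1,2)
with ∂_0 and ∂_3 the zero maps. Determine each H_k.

H_0 = Z,  H_1 = Z/2,  H_2 = 0.

H_0: b_0 = 7 − 0 − 6 = 1; torsion from ∂_1 factors > 1: none. So H_0 = Z.
H_1: b_1 = 18 − 6 − 12 = 0; torsion from ∂_2 factors > 1: [2]. So H_1 = Z/2.
H_2: b_2 = 12 − 12 − 0 = 0; torsion from ∂_3 factors > 1: none. So H_2 = 0.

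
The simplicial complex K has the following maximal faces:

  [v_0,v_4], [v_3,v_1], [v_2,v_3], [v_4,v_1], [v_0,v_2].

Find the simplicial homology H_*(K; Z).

Fix the vertex order v_0 < v_1 < v_2 < v_3 < v_4 and write every simplex with vertices in increasing order. Then dim K = 1 and the simplices of K are:

  0-simplices (5): [v_0], [v_1], [v_2], [v_3], [v_4]
  1-simplices (5): [v_0,v_2], [v_0,v_4], [v_1,v_3], [v_1,v_4], [v_2,v_3]

so the chain groups are C_0 ≅ Z^5, C_1 ≅ Z^5.

∂_1: C_1 → C_0 is given by ∂[p,q] = [q] − [p].
This gives a 5×5 integer matrix of rank 4; reducing to Smith normal form yields diagonal entries (1,1,1,1).

Now H_k = ker ∂_k / im ∂_{k+1}, so:

  H_0: rank C_0 − rank ∂_1 = 5 − 4 = 1, and the invariant factors of ∂_1 are all 1, so H_0 ≅ Z.
  H_1: rank ker ∂_1 − rank ∂_2 = (5 − 4) − 0 = 1, and there is no ∂_2, so H_1 ≅ Z.

H_0 = Z,  H_1 = Z.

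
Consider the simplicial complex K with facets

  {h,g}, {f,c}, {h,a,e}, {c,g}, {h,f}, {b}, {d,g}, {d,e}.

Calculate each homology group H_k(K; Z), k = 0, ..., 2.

We work with the vertex ordering a < b < c < d < e < f < g < h. The simplices of K, each written with vertices in increasing order, are:

  0-simplices (8): a, b, c, d, e, f, g, h
  1-simplices (9): ae, ah, cf, cg, de, dg, eh, fh, gh
  2-simplices (1): aeh

so the chain groups are C_0 ≅ Z^8, C_1 ≅ Z^9, C_2 ≅ Z^1.

Boundary ∂_1: C_1 → C_0 maps an edge to its endpoints' difference, ∂[p,q] = q − p.
This gives a 8×9 integer matrix of rank 6; reducing to Smith normal form yields diagonal entries (1,1,1,1,1,1).

The boundary map ∂_2: C_2 → C_1 acts by ∂[p,q,r] = [q,r] − [p,r] + [p,q]. For instance
  ∂aeh = eh − ah + ae.
The 9×1 boundary matrix has rank 1 and Smith normal form diag(1).

Computing H_k = (kernel of ∂_k) / (image of ∂_{k+1}):

  H_0: rank C_0 − rank ∂_1 = 8 − 6 = 2, and the invariant factors of ∂_1 are all 1, so H_0 = Z^2.
  H_1: rank ker ∂_1 − rank ∂_2 = (9 − 6) − 1 = 2, and the invariant factors of ∂_2 are all 1, so H_1 = Z^2.
  H_2: rank ker ∂_2 − rank ∂_3 = (1 − 1) − 0 = 0, and there is no ∂_3, so H_2 = 0.

H_0 = Z^2,  H_1 = Z^2,  H_2 = 0.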